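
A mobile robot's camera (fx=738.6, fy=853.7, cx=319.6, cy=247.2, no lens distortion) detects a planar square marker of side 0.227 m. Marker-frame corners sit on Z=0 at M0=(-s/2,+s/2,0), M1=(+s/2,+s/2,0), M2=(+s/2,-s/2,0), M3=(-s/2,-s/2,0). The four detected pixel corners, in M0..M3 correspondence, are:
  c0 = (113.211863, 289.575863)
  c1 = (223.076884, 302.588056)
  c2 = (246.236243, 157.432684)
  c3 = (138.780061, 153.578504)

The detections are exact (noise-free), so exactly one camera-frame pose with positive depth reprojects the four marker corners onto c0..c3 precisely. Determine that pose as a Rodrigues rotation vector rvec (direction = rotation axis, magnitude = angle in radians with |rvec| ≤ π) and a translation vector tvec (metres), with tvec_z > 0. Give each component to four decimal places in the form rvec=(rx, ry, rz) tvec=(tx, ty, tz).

Intrinsics K: fx=738.6, fy=853.7, cx=319.6, cy=247.2
Marker side s = 0.227 m; corners in marker frame (Z=0):
  M0 = (-0.1135, +0.1135, 0)
  M1 = (+0.1135, +0.1135, 0)
  M2 = (+0.1135, -0.1135, 0)
  M3 = (-0.1135, -0.1135, 0)
Detected image corners:
  c0 = (113.211863, 289.575863) px
  c1 = (223.076884, 302.588056) px
  c2 = (246.236243, 157.432684) px
  c3 = (138.780061, 153.578504) px
Planar DLT: solve 8×8 A·h = b for H (H[2,2]=1):
  H  [+428.56269 -136.32276 +178.83672]
  H  [-25.85008 +582.54948 +224.38573]
  H  [-0.27740 -0.15986 +1.00000]
B = K⁻¹H; ‖b₁‖=0.754872, ‖b₂‖=0.754872; λ = 2/(‖b₁‖+‖b₂‖) = 1.324728, sign → tz>0 ⇒ λ=+1.324728
r₁ = λ·B[:,0] = (+0.92767,+0.06629,-0.36748); r₂ = λ·B[:,1] = (-0.15287,+0.96529,-0.21177)
r₃ = r₁×r₂ = (+0.34068,+0.25262,+0.90560); SVD([r₁ r₂ r₃]) → R = UVᵀ:
  R  [+0.92767 -0.15287 +0.34068]
  R  [+0.06629 +0.96529 +0.25262]
  R  [-0.36748 -0.21177 +0.90560]
t = (-0.25247, -0.03540, +1.32473) m
tr R = 2.798560; θ = arccos((tr R − 1)/2) = 0.452676 rad = 25.936°
axis k = ((R−Rᵀ)₃₂, (R−Rᵀ)₁₃, (R−Rᵀ)₂₁) / (2 sinθ) = (-0.530886, +0.809559, +0.250547)
rvec = θ·k = (-0.240319, +0.366468, +0.113417)

rvec=(-0.2403, 0.3665, 0.1134) tvec=(-0.2525, -0.0354, 1.3247)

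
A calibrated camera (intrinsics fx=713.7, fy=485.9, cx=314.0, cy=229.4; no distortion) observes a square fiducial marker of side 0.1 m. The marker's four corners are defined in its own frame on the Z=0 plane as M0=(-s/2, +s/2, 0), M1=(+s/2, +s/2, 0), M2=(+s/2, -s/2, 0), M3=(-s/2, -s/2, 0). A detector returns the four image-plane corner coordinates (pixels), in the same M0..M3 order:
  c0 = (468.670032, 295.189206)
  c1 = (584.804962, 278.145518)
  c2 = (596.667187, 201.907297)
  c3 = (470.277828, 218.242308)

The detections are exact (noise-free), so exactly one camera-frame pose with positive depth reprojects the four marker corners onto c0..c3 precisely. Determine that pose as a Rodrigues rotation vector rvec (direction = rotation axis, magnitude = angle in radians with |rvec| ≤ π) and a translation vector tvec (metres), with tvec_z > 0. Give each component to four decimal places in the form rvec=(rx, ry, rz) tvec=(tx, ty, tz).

Intrinsics K: fx=713.7, fy=485.9, cx=314.0, cy=229.4
Marker side s = 0.1 m; corners in marker frame (Z=0):
  M0 = (-0.0500, +0.0500, 0)
  M1 = (+0.0500, +0.0500, 0)
  M2 = (+0.0500, -0.0500, 0)
  M3 = (-0.0500, -0.0500, 0)
Detected image corners:
  c0 = (468.670032, 295.189206) px
  c1 = (584.804962, 278.145518) px
  c2 = (596.667187, 201.907297) px
  c3 = (470.277828, 218.242308) px
Planar DLT: solve 8×8 A·h = b for H (H[2,2]=1):
  H  [+1358.93835 +388.45956 +530.80938]
  H  [-97.45752 +979.77384 +249.90323]
  H  [+0.28018 +0.86120 +1.00000]
B = K⁻¹H; ‖b₁‖=1.833183, ‖b₂‖=1.833183; λ = 2/(‖b₁‖+‖b₂‖) = 0.545499, sign → tz>0 ⇒ λ=+0.545499
r₁ = λ·B[:,0] = (+0.97143,-0.18157,+0.15284); r₂ = λ·B[:,1] = (+0.09022,+0.87816,+0.46979)
r₃ = r₁×r₂ = (-0.21951,-0.44257,+0.86945); SVD([r₁ r₂ r₃]) → R = UVᵀ:
  R  [+0.97143 +0.09022 -0.21951]
  R  [-0.18157 +0.87816 -0.44257]
  R  [+0.15284 +0.46979 +0.86945]
t = (+0.16571, +0.02302, +0.54550) m
tr R = 2.719036; θ = arccos((tr R − 1)/2) = 0.536470 rad = 30.737°
axis k = ((R−Rᵀ)₃₂, (R−Rᵀ)₁₃, (R−Rᵀ)₂₁) / (2 sinθ) = (+0.892535, -0.364261, -0.265885)
rvec = θ·k = (+0.478819, -0.195415, -0.142639)

rvec=(0.4788, -0.1954, -0.1426) tvec=(0.1657, 0.0230, 0.5455)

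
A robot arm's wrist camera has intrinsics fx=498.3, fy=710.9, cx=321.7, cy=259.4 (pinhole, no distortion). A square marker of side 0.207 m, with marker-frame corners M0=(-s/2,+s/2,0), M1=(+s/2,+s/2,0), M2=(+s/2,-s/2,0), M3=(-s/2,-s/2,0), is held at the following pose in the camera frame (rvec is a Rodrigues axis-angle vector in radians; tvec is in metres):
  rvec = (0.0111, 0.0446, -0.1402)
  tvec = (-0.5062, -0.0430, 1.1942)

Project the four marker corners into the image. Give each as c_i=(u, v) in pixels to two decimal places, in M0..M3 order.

Intrinsics K: fx=498.3, fy=710.9, cx=321.7, cy=259.4
Marker side s = 0.207 m; corners in marker frame (Z=0):
  M0 = (-0.1035, +0.1035, 0)
  M1 = (+0.1035, +0.1035, 0)
  M2 = (+0.1035, -0.1035, 0)
  M3 = (-0.1035, -0.1035, 0)
rvec = (0.0111, 0.0446, -0.1402), |rvec| = θ = 0.14754 rad = 8.453°
Rodrigues: sinθ=0.14701, 1−cosθ=0.01086; R = I + sinθ·[k]× + (1−cosθ)·[k]×²:
    [+0.98920 +0.13994 +0.04366]
    [-0.13944 +0.99013 -0.01418]
    [-0.04522 +0.00794 +0.99895]
t = (-0.5062, -0.0430, 1.1942) m
M0: Pc = R·M0+t = (-0.59410, +0.07391, +1.19970); u = 498.3·(-0.59410)/1.19970 + 321.7 = 74.9393, v = 710.9·(+0.07391)/1.19970 + 259.4 = 303.1969
M1: Pc = R·M1+t = (-0.38933, +0.04505, +1.19034); u = 498.3·(-0.38933)/1.19034 + 321.7 = 158.7171, v = 710.9·(+0.04505)/1.19034 + 259.4 = 286.3024
M2: Pc = R·M2+t = (-0.41830, -0.15991, +1.18870); u = 498.3·(-0.41830)/1.18870 + 321.7 = 146.3487, v = 710.9·(-0.15991)/1.18870 + 259.4 = 163.7655
M3: Pc = R·M3+t = (-0.62307, -0.13105, +1.19806); u = 498.3·(-0.62307)/1.19806 + 321.7 = 62.5526, v = 710.9·(-0.13105)/1.19806 + 259.4 = 181.6405

c0=(74.94, 303.20) c1=(158.72, 286.30) c2=(146.35, 163.77) c3=(62.55, 181.64)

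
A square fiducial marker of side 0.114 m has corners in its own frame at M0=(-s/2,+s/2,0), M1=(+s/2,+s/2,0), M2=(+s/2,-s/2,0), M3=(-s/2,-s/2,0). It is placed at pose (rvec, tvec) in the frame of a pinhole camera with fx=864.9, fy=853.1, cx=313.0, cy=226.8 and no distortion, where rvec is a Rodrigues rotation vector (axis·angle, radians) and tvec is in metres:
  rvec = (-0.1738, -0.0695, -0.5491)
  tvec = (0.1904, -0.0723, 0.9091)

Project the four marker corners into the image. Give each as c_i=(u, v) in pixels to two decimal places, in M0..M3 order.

Intrinsics K: fx=864.9, fy=853.1, cx=313.0, cy=226.8
Marker side s = 0.114 m; corners in marker frame (Z=0):
  M0 = (-0.0570, +0.0570, 0)
  M1 = (+0.0570, +0.0570, 0)
  M2 = (+0.0570, -0.0570, 0)
  M3 = (-0.0570, -0.0570, 0)
rvec = (-0.1738, -0.0695, -0.5491), |rvec| = θ = 0.58013 rad = 33.239°
Rodrigues: sinθ=0.54813, 1−cosθ=0.16361; R = I + sinθ·[k]× + (1−cosθ)·[k]×²:
    [+0.85108 +0.52469 -0.01927]
    [-0.51294 +0.83874 +0.18277]
    [+0.11206 -0.14566 +0.98297]
t = (0.1904, -0.0723, 0.9091) m
M0: Pc = R·M0+t = (+0.17180, +0.00475, +0.89441); u = 864.9·(+0.17180)/0.89441 + 313.0 = 479.1276, v = 853.1·(+0.00475)/0.89441 + 226.8 = 231.3268
M1: Pc = R·M1+t = (+0.26882, -0.05373, +0.90718); u = 864.9·(+0.26882)/0.90718 + 313.0 = 569.2887, v = 853.1·(-0.05373)/0.90718 + 226.8 = 176.2738
M2: Pc = R·M2+t = (+0.20900, -0.14935, +0.92379); u = 864.9·(+0.20900)/0.92379 + 313.0 = 508.6806, v = 853.1·(-0.14935)/0.92379 + 226.8 = 88.8823
M3: Pc = R·M3+t = (+0.11198, -0.09087, +0.91102); u = 864.9·(+0.11198)/0.91102 + 313.0 = 419.3130, v = 853.1·(-0.09087)/0.91102 + 226.8 = 141.7063

c0=(479.13, 231.33) c1=(569.29, 176.27) c2=(508.68, 88.88) c3=(419.31, 141.71)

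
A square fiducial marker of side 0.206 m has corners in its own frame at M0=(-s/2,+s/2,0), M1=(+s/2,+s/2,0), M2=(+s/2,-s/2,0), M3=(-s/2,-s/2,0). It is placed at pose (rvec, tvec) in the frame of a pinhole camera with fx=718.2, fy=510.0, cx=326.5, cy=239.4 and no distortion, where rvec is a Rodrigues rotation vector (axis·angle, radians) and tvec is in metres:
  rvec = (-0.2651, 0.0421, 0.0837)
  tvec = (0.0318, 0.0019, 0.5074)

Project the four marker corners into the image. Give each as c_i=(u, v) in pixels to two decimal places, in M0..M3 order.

Intrinsics K: fx=718.2, fy=510.0, cx=326.5, cy=239.4
Marker side s = 0.206 m; corners in marker frame (Z=0):
  M0 = (-0.1030, +0.1030, 0)
  M1 = (+0.1030, +0.1030, 0)
  M2 = (+0.1030, -0.1030, 0)
  M3 = (-0.1030, -0.1030, 0)
rvec = (-0.2651, 0.0421, 0.0837), |rvec| = θ = 0.28117 rad = 16.110°
Rodrigues: sinθ=0.27748, 1−cosθ=0.03927; R = I + sinθ·[k]× + (1−cosθ)·[k]×²:
    [+0.99564 -0.08815 +0.03053]
    [+0.07706 +0.96161 +0.26337]
    [-0.05257 -0.25987 +0.96421]
t = (0.0318, 0.0019, 0.5074) m
M0: Pc = R·M0+t = (-0.07983, +0.09301, +0.48605); u = 718.2·(-0.07983)/0.48605 + 326.5 = 208.5409, v = 510.0·(+0.09301)/0.48605 + 239.4 = 336.9925
M1: Pc = R·M1+t = (+0.12527, +0.10888, +0.47522); u = 718.2·(+0.12527)/0.47522 + 326.5 = 515.8240, v = 510.0·(+0.10888)/0.47522 + 239.4 = 356.2521
M2: Pc = R·M2+t = (+0.14343, -0.08921, +0.52875); u = 718.2·(+0.14343)/0.52875 + 326.5 = 521.3197, v = 510.0·(-0.08921)/0.52875 + 239.4 = 153.3547
M3: Pc = R·M3+t = (-0.06167, -0.10508, +0.53958); u = 718.2·(-0.06167)/0.53958 + 326.5 = 244.4127, v = 510.0·(-0.10508)/0.53958 + 239.4 = 140.0779

c0=(208.54, 336.99) c1=(515.82, 356.25) c2=(521.32, 153.35) c3=(244.41, 140.08)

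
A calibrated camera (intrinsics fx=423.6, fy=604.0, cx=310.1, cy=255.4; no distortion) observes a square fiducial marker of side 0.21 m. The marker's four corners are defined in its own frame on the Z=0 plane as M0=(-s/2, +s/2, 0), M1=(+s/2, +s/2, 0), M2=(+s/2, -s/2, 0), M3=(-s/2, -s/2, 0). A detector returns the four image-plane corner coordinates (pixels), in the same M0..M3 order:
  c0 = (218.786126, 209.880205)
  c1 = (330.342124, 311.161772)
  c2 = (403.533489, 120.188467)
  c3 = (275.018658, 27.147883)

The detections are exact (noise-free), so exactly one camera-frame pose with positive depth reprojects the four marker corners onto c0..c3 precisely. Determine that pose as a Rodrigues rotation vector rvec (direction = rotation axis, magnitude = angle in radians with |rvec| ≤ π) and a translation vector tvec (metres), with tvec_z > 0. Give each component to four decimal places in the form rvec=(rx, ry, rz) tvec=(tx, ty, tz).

rvec=(0.1964, 0.3369, 0.5080) tvec=(-0.0107, -0.0869, 0.6085)

Intrinsics K: fx=423.6, fy=604.0, cx=310.1, cy=255.4
Marker side s = 0.21 m; corners in marker frame (Z=0):
  M0 = (-0.1050, +0.1050, 0)
  M1 = (+0.1050, +0.1050, 0)
  M2 = (+0.1050, -0.1050, 0)
  M3 = (-0.1050, -0.1050, 0)
Detected image corners:
  c0 = (218.786126, 209.880205) px
  c1 = (330.342124, 311.161772) px
  c2 = (403.533489, 120.188467) px
  c3 = (275.018658, 27.147883) px
Planar DLT: solve 8×8 A·h = b for H (H[2,2]=1):
  H  [+435.53672 -172.16355 +302.67970]
  H  [+390.50639 +961.90051 +169.15129]
  H  [-0.43727 +0.43703 +1.00000]
B = K⁻¹H; ‖b₁‖=1.643280, ‖b₂‖=1.643280; λ = 2/(‖b₁‖+‖b₂‖) = 0.608539, sign → tz>0 ⇒ λ=+0.608539
r₁ = λ·B[:,0] = (+0.82049,+0.50596,-0.26610); r₂ = λ·B[:,1] = (-0.44202,+0.85667,+0.26595)
r₃ = r₁×r₂ = (+0.36252,-0.10059,+0.92653); SVD([r₁ r₂ r₃]) → R = UVᵀ:
  R  [+0.82049 -0.44202 +0.36252]
  R  [+0.50596 +0.85667 -0.10059]
  R  [-0.26610 +0.26595 +0.92653]
t = (-0.01066, -0.08690, +0.60854) m
tr R = 2.603690; θ = arccos((tr R − 1)/2) = 0.640420 rad = 36.693°
axis k = ((R−Rᵀ)₃₂, (R−Rᵀ)₁₃, (R−Rᵀ)₂₁) / (2 sinθ) = (+0.306713, +0.526010, +0.793246)
rvec = θ·k = (+0.196425, +0.336868, +0.508011)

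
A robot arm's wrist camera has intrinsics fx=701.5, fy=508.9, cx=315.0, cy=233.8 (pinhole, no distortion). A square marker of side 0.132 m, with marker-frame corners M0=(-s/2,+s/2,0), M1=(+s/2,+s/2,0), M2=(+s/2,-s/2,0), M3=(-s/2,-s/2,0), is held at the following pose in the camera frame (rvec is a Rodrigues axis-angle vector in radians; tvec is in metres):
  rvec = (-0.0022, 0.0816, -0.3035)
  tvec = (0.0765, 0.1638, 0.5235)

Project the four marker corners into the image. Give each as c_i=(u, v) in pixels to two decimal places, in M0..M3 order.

c0=(359.43, 471.46) c1=(530.58, 437.53) c2=(476.56, 313.30) c3=(307.10, 349.58)

Intrinsics K: fx=701.5, fy=508.9, cx=315.0, cy=233.8
Marker side s = 0.132 m; corners in marker frame (Z=0):
  M0 = (-0.0660, +0.0660, 0)
  M1 = (+0.0660, +0.0660, 0)
  M2 = (+0.0660, -0.0660, 0)
  M3 = (-0.0660, -0.0660, 0)
rvec = (-0.0022, 0.0816, -0.3035), |rvec| = θ = 0.31429 rad = 18.007°
Rodrigues: sinθ=0.30914, 1−cosθ=0.04898; R = I + sinθ·[k]× + (1−cosθ)·[k]×²:
    [+0.95102 +0.29844 +0.08059]
    [-0.29862 +0.95432 -0.01012]
    [-0.07993 -0.01445 +0.99670]
t = (0.0765, 0.1638, 0.5235) m
M0: Pc = R·M0+t = (+0.03343, +0.24649, +0.52782); u = 701.5·(+0.03343)/0.52782 + 315.0 = 359.4296, v = 508.9·(+0.24649)/0.52782 + 233.8 = 471.4571
M1: Pc = R·M1+t = (+0.15896, +0.20708, +0.51727); u = 701.5·(+0.15896)/0.51727 + 315.0 = 530.5803, v = 508.9·(+0.20708)/0.51727 + 233.8 = 437.5252
M2: Pc = R·M2+t = (+0.11957, +0.08111, +0.51918); u = 701.5·(+0.11957)/0.51918 + 315.0 = 476.5604, v = 508.9·(+0.08111)/0.51918 + 233.8 = 313.3006
M3: Pc = R·M3+t = (-0.00596, +0.12052, +0.52973); u = 701.5·(-0.00596)/0.52973 + 315.0 = 307.1017, v = 508.9·(+0.12052)/0.52973 + 233.8 = 349.5847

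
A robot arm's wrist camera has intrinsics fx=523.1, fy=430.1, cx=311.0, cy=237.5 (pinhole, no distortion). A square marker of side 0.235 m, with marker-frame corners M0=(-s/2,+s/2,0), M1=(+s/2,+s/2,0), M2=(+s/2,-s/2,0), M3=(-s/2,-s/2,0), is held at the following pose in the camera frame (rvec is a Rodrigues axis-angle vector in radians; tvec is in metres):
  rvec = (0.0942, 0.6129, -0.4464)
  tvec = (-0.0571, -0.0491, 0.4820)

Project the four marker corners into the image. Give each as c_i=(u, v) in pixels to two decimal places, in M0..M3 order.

c0=(222.86, 317.33) c1=(411.95, 250.63) c2=(282.97, 33.35) c3=(128.89, 151.70)

Intrinsics K: fx=523.1, fy=430.1, cx=311.0, cy=237.5
Marker side s = 0.235 m; corners in marker frame (Z=0):
  M0 = (-0.1175, +0.1175, 0)
  M1 = (+0.1175, +0.1175, 0)
  M2 = (+0.1175, -0.1175, 0)
  M3 = (-0.1175, -0.1175, 0)
rvec = (0.0942, 0.6129, -0.4464), |rvec| = θ = 0.76406 rad = 43.778°
Rodrigues: sinθ=0.69186, 1−cosθ=0.27797; R = I + sinθ·[k]× + (1−cosθ)·[k]×²:
    [+0.72626 +0.43171 +0.53496]
    [-0.37673 +0.90089 -0.21557]
    [-0.57500 -0.04497 +0.81691]
t = (-0.0571, -0.0491, 0.4820) m
M0: Pc = R·M0+t = (-0.09171, +0.10102, +0.54428); u = 523.1·(-0.09171)/0.54428 + 311.0 = 222.8590, v = 430.1·(+0.10102)/0.54428 + 237.5 = 317.3282
M1: Pc = R·M1+t = (+0.07896, +0.01249, +0.40915); u = 523.1·(+0.07896)/0.40915 + 311.0 = 411.9508, v = 430.1·(+0.01249)/0.40915 + 237.5 = 250.6290
M2: Pc = R·M2+t = (-0.02249, -0.19922, +0.41972); u = 523.1·(-0.02249)/0.41972 + 311.0 = 282.9701, v = 430.1·(-0.19922)/0.41972 + 237.5 = 33.3537
M3: Pc = R·M3+t = (-0.19316, -0.11069, +0.55485); u = 523.1·(-0.19316)/0.55485 + 311.0 = 128.8918, v = 430.1·(-0.11069)/0.55485 + 237.5 = 151.6970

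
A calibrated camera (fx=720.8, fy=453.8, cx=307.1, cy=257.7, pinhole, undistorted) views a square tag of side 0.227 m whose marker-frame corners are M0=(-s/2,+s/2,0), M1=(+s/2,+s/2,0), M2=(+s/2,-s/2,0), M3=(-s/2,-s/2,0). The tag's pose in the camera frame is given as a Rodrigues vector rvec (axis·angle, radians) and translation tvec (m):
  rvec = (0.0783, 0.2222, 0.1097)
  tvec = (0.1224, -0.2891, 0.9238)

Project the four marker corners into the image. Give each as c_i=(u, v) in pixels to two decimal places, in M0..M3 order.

c0=(307.88, 167.78) c1=(482.33, 176.21) c2=(504.70, 59.54) c3=(325.31, 57.01)

Intrinsics K: fx=720.8, fy=453.8, cx=307.1, cy=257.7
Marker side s = 0.227 m; corners in marker frame (Z=0):
  M0 = (-0.1135, +0.1135, 0)
  M1 = (+0.1135, +0.1135, 0)
  M2 = (+0.1135, -0.1135, 0)
  M3 = (-0.1135, -0.1135, 0)
rvec = (0.0783, 0.2222, 0.1097), |rvec| = θ = 0.25988 rad = 14.890°
Rodrigues: sinθ=0.25696, 1−cosθ=0.03358; R = I + sinθ·[k]× + (1−cosθ)·[k]×²:
    [+0.96947 -0.09982 +0.22398]
    [+0.11712 +0.99097 -0.06530]
    [-0.21544 +0.08954 +0.97240]
t = (0.1224, -0.2891, 0.9238) m
M0: Pc = R·M0+t = (+0.00104, -0.18992, +0.95841); u = 720.8·(+0.00104)/0.95841 + 307.1 = 307.8790, v = 453.8·(-0.18992)/0.95841 + 257.7 = 167.7756
M1: Pc = R·M1+t = (+0.22111, -0.16333, +0.90951); u = 720.8·(+0.22111)/0.90951 + 307.1 = 482.3290, v = 453.8·(-0.16333)/0.90951 + 257.7 = 176.2056
M2: Pc = R·M2+t = (+0.24376, -0.38828, +0.88919); u = 720.8·(+0.24376)/0.88919 + 307.1 = 504.7025, v = 453.8·(-0.38828)/0.88919 + 257.7 = 59.5384
M3: Pc = R·M3+t = (+0.02369, -0.41487, +0.93809); u = 720.8·(+0.02369)/0.93809 + 307.1 = 325.3063, v = 453.8·(-0.41487)/0.93809 + 257.7 = 57.0079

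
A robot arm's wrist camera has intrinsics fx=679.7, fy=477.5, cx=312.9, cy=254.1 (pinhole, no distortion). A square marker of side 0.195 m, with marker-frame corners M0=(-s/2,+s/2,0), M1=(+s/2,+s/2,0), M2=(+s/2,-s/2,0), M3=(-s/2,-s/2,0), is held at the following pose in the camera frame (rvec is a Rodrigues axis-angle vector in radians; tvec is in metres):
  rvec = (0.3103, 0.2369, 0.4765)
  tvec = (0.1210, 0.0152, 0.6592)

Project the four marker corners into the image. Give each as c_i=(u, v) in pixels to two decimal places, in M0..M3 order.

c0=(309.80, 288.10) c1=(478.28, 355.82) c2=(585.79, 238.48) c3=(394.63, 169.01)

Intrinsics K: fx=679.7, fy=477.5, cx=312.9, cy=254.1
Marker side s = 0.195 m; corners in marker frame (Z=0):
  M0 = (-0.0975, +0.0975, 0)
  M1 = (+0.0975, +0.0975, 0)
  M2 = (+0.0975, -0.0975, 0)
  M3 = (-0.0975, -0.0975, 0)
rvec = (0.3103, 0.2369, 0.4765), |rvec| = θ = 0.61600 rad = 35.294°
Rodrigues: sinθ=0.57778, 1−cosθ=0.18381; R = I + sinθ·[k]× + (1−cosθ)·[k]×²:
    [+0.86283 -0.41132 +0.29382]
    [+0.48254 +0.84338 -0.23637]
    [-0.15058 +0.34572 +0.92618]
t = (0.1210, 0.0152, 0.6592) m
M0: Pc = R·M0+t = (-0.00323, +0.05038, +0.70759); u = 679.7·(-0.00323)/0.70759 + 312.9 = 309.7969, v = 477.5·(+0.05038)/0.70759 + 254.1 = 288.0991
M1: Pc = R·M1+t = (+0.16502, +0.14448, +0.67823); u = 679.7·(+0.16502)/0.67823 + 312.9 = 478.2807, v = 477.5·(+0.14448)/0.67823 + 254.1 = 355.8178
M2: Pc = R·M2+t = (+0.24523, -0.01998, +0.61081); u = 679.7·(+0.24523)/0.61081 + 312.9 = 585.7884, v = 477.5·(-0.01998)/0.61081 + 254.1 = 238.4792
M3: Pc = R·M3+t = (+0.07698, -0.11408, +0.64017); u = 679.7·(+0.07698)/0.64017 + 312.9 = 394.6306, v = 477.5·(-0.11408)/0.64017 + 254.1 = 169.0110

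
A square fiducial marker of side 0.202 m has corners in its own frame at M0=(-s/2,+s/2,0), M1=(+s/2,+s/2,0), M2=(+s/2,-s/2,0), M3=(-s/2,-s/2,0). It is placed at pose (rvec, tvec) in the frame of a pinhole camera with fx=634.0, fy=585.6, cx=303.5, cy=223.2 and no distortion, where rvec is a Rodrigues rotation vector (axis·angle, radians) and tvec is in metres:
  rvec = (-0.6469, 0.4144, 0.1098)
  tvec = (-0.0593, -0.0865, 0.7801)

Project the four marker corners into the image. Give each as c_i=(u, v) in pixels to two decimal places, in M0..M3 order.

Intrinsics K: fx=634.0, fy=585.6, cx=303.5, cy=223.2
Marker side s = 0.202 m; corners in marker frame (Z=0):
  M0 = (-0.1010, +0.1010, 0)
  M1 = (+0.1010, +0.1010, 0)
  M2 = (+0.1010, -0.1010, 0)
  M3 = (-0.1010, -0.1010, 0)
rvec = (-0.6469, 0.4144, 0.1098), |rvec| = θ = 0.77606 rad = 44.465°
Rodrigues: sinθ=0.70047, 1−cosθ=0.28632; R = I + sinθ·[k]× + (1−cosθ)·[k]×²:
    [+0.91263 -0.22655 +0.34027]
    [-0.02834 +0.79532 +0.60552]
    [-0.40781 -0.56226 +0.71941]
t = (-0.0593, -0.0865, 0.7801) m
M0: Pc = R·M0+t = (-0.17436, -0.00331, +0.76450); u = 634.0·(-0.17436)/0.76450 + 303.5 = 158.9057, v = 585.6·(-0.00331)/0.76450 + 223.2 = 220.6643
M1: Pc = R·M1+t = (+0.00999, -0.00903, +0.68212); u = 634.0·(+0.00999)/0.68212 + 303.5 = 312.7889, v = 585.6·(-0.00903)/0.68212 + 223.2 = 215.4437
M2: Pc = R·M2+t = (+0.05576, -0.16969, +0.79570); u = 634.0·(+0.05576)/0.79570 + 303.5 = 347.9262, v = 585.6·(-0.16969)/0.79570 + 223.2 = 98.3159
M3: Pc = R·M3+t = (-0.12859, -0.16397, +0.87808); u = 634.0·(-0.12859)/0.87808 + 303.5 = 210.6510, v = 585.6·(-0.16397)/0.87808 + 223.2 = 113.8496

c0=(158.91, 220.66) c1=(312.79, 215.44) c2=(347.93, 98.32) c3=(210.65, 113.85)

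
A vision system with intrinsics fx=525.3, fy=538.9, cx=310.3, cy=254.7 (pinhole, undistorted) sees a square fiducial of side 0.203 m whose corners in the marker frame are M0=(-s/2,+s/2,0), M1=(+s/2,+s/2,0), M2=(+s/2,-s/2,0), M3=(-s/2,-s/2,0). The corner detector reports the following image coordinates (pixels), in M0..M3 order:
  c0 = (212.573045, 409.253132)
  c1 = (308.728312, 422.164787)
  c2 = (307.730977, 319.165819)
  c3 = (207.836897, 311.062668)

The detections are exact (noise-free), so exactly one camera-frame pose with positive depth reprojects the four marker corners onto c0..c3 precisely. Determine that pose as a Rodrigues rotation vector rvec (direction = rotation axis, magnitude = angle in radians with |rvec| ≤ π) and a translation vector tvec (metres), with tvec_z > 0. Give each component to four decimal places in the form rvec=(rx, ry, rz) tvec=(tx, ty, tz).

rvec=(0.2009, 0.2683, 0.0185) tvec=(-0.1018, 0.2115, 1.0216)

Intrinsics K: fx=525.3, fy=538.9, cx=310.3, cy=254.7
Marker side s = 0.203 m; corners in marker frame (Z=0):
  M0 = (-0.1015, +0.1015, 0)
  M1 = (+0.1015, +0.1015, 0)
  M2 = (+0.1015, -0.1015, 0)
  M3 = (-0.1015, -0.1015, 0)
Detected image corners:
  c0 = (212.573045, 409.253132) px
  c1 = (308.728312, 422.164787) px
  c2 = (307.730977, 319.165819) px
  c3 = (207.836897, 311.062668) px
Planar DLT: solve 8×8 A·h = b for H (H[2,2]=1):
  H  [+416.36930 +65.00501 +257.97280]
  H  [-41.50567 +566.62429 +366.27257]
  H  [-0.25588 +0.19537 +1.00000]
B = K⁻¹H; ‖b₁‖=0.978839, ‖b₂‖=0.978839; λ = 2/(‖b₁‖+‖b₂‖) = 1.021618, sign → tz>0 ⇒ λ=+1.021618
r₁ = λ·B[:,0] = (+0.96418,+0.04487,-0.26141); r₂ = λ·B[:,1] = (+0.00852,+0.97984,+0.19960)
r₃ = r₁×r₂ = (+0.26510,-0.19467,+0.94437); SVD([r₁ r₂ r₃]) → R = UVᵀ:
  R  [+0.96418 +0.00852 +0.26510]
  R  [+0.04487 +0.97984 -0.19467]
  R  [-0.26141 +0.19960 +0.94437]
t = (-0.10177, +0.21151, +1.02162) m
tr R = 2.888391; θ = arccos((tr R − 1)/2) = 0.335653 rad = 19.231°
axis k = ((R−Rᵀ)₃₂, (R−Rᵀ)₁₃, (R−Rᵀ)₂₁) / (2 sinθ) = (+0.598494, +0.799225, +0.055172)
rvec = θ·k = (+0.200886, +0.268262, +0.018519)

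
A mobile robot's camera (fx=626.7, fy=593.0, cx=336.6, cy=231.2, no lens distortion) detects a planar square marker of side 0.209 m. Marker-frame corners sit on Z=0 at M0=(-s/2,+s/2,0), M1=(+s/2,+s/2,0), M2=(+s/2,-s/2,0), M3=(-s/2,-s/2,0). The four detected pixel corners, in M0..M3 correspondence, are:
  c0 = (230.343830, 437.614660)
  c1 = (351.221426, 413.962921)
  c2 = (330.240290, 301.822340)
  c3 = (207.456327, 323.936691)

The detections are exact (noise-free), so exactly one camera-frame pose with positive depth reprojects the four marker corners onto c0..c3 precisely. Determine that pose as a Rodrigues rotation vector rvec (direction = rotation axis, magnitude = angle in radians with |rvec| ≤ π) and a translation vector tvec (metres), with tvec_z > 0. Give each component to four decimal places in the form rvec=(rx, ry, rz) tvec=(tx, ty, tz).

Intrinsics K: fx=626.7, fy=593.0, cx=336.6, cy=231.2
Marker side s = 0.209 m; corners in marker frame (Z=0):
  M0 = (-0.1045, +0.1045, 0)
  M1 = (+0.1045, +0.1045, 0)
  M2 = (+0.1045, -0.1045, 0)
  M3 = (-0.1045, -0.1045, 0)
Detected image corners:
  c0 = (230.343830, 437.614660) px
  c1 = (351.221426, 413.962921) px
  c2 = (330.240290, 301.822340) px
  c3 = (207.456327, 323.936691) px
Planar DLT: solve 8×8 A·h = b for H (H[2,2]=1):
  H  [+604.57763 +121.95751 +280.37859]
  H  [-80.89016 +562.70474 +369.60088]
  H  [+0.07749 +0.06092 +1.00000]
B = K⁻¹H; ‖b₁‖=0.941191, ‖b₂‖=0.941191; λ = 2/(‖b₁‖+‖b₂‖) = 1.062483, sign → tz>0 ⇒ λ=+1.062483
r₁ = λ·B[:,0] = (+0.98075,-0.17703,+0.08234); r₂ = λ·B[:,1] = (+0.17200,+0.98297,+0.06472)
r₃ = r₁×r₂ = (-0.09239,-0.04932,+0.99450); SVD([r₁ r₂ r₃]) → R = UVᵀ:
  R  [+0.98075 +0.17200 -0.09239]
  R  [-0.17703 +0.98297 -0.04932]
  R  [+0.08234 +0.06472 +0.99450]
t = (-0.09532, +0.24797, +1.06248) m
tr R = 2.958224; θ = arccos((tr R − 1)/2) = 0.204750 rad = 11.731°
axis k = ((R−Rᵀ)₃₂, (R−Rᵀ)₁₃, (R−Rᵀ)₂₁) / (2 sinθ) = (+0.280440, -0.429688, -0.858325)
rvec = θ·k = (+0.057420, -0.087978, -0.175742)

rvec=(0.0574, -0.0880, -0.1757) tvec=(-0.0953, 0.2480, 1.0625)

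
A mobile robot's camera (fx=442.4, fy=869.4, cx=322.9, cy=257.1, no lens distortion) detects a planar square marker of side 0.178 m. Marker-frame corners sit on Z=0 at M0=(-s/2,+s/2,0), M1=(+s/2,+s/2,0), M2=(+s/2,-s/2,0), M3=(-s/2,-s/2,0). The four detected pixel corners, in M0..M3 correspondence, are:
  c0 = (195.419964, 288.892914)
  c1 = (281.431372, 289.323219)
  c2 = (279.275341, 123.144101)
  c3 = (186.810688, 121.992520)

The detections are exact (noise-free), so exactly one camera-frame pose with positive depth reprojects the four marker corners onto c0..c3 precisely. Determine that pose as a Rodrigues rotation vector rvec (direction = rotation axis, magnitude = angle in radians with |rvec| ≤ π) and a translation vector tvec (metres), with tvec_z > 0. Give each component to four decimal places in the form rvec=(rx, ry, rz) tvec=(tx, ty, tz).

Intrinsics K: fx=442.4, fy=869.4, cx=322.9, cy=257.1
Marker side s = 0.178 m; corners in marker frame (Z=0):
  M0 = (-0.0890, +0.0890, 0)
  M1 = (+0.0890, +0.0890, 0)
  M2 = (+0.0890, -0.0890, 0)
  M3 = (-0.0890, -0.0890, 0)
Detected image corners:
  c0 = (195.419964, 288.892914) px
  c1 = (281.431372, 289.323219) px
  c2 = (279.275341, 123.144101) px
  c3 = (186.810688, 121.992520) px
Planar DLT: solve 8×8 A·h = b for H (H[2,2]=1):
  H  [+505.96637 +125.65519 +235.92031]
  H  [+8.98294 +1018.95897 +208.83979]
  H  [+0.02241 +0.40491 +1.00000]
B = K⁻¹H; ‖b₁‖=1.127559, ‖b₂‖=1.127559; λ = 2/(‖b₁‖+‖b₂‖) = 0.886872, sign → tz>0 ⇒ λ=+0.886872
r₁ = λ·B[:,0] = (+0.99980,+0.00329,+0.01987); r₂ = λ·B[:,1] = (-0.01021,+0.93324,+0.35911)
r₃ = r₁×r₂ = (-0.01737,-0.35924,+0.93309); SVD([r₁ r₂ r₃]) → R = UVᵀ:
  R  [+0.99980 -0.01021 -0.01737]
  R  [+0.00329 +0.93324 -0.35924]
  R  [+0.01987 +0.35911 +0.93309]
t = (-0.17437, -0.04923, +0.88687) m
tr R = 2.866124; θ = arccos((tr R − 1)/2) = 0.367963 rad = 21.083°
axis k = ((R−Rᵀ)₃₂, (R−Rᵀ)₁₃, (R−Rᵀ)₂₁) / (2 sinθ) = (+0.998483, -0.051762, +0.018754)
rvec = θ·k = (+0.367405, -0.019047, +0.006901)

rvec=(0.3674, -0.0190, 0.0069) tvec=(-0.1744, -0.0492, 0.8869)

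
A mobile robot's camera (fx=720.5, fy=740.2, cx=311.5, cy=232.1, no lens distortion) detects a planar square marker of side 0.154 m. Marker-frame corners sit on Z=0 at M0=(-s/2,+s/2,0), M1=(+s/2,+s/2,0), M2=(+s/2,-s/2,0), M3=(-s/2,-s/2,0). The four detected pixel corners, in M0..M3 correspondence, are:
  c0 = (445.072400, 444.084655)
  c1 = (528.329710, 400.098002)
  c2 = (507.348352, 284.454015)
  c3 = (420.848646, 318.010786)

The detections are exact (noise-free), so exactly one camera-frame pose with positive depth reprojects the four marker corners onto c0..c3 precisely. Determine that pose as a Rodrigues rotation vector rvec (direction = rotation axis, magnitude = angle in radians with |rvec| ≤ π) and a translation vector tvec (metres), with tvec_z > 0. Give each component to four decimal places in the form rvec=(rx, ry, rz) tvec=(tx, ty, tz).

Intrinsics K: fx=720.5, fy=740.2, cx=311.5, cy=232.1
Marker side s = 0.154 m; corners in marker frame (Z=0):
  M0 = (-0.0770, +0.0770, 0)
  M1 = (+0.0770, +0.0770, 0)
  M2 = (+0.0770, -0.0770, 0)
  M3 = (-0.0770, -0.0770, 0)
Detected image corners:
  c0 = (445.072400, 444.084655) px
  c1 = (528.329710, 400.098002) px
  c2 = (507.348352, 284.454015) px
  c3 = (420.848646, 318.010786) px
Planar DLT: solve 8×8 A·h = b for H (H[2,2]=1):
  H  [+831.37447 +189.57807 +477.40567]
  H  [-38.77095 +816.19097 +361.20545]
  H  [+0.58959 +0.09105 +1.00000]
B = K⁻¹H; ‖b₁‖=1.100942, ‖b₂‖=1.100942; λ = 2/(‖b₁‖+‖b₂‖) = 0.908313, sign → tz>0 ⇒ λ=+0.908313
r₁ = λ·B[:,0] = (+0.81656,-0.21550,+0.53553); r₂ = λ·B[:,1] = (+0.20324,+0.97563,+0.08270)
r₃ = r₁×r₂ = (-0.54030,+0.04131,+0.84046); SVD([r₁ r₂ r₃]) → R = UVᵀ:
  R  [+0.81656 +0.20324 -0.54030]
  R  [-0.21550 +0.97563 +0.04131]
  R  [+0.53553 +0.08270 +0.84046]
t = (+0.20915, +0.15843, +0.90831) m
tr R = 2.632647; θ = arccos((tr R − 1)/2) = 0.615779 rad = 35.282°
axis k = ((R−Rᵀ)₃₂, (R−Rᵀ)₁₃, (R−Rᵀ)₂₁) / (2 sinθ) = (+0.035835, -0.931301, -0.362484)
rvec = θ·k = (+0.022066, -0.573476, -0.223210)

rvec=(0.0221, -0.5735, -0.2232) tvec=(0.2092, 0.1584, 0.9083)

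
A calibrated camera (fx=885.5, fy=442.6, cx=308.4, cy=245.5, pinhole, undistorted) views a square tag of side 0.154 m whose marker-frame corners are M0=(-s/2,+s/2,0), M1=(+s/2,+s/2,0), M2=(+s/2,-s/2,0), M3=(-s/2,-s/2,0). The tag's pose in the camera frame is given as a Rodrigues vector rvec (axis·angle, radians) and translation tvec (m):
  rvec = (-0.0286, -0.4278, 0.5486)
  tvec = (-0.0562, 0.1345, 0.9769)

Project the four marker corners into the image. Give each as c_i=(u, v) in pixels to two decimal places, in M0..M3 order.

Intrinsics K: fx=885.5, fy=442.6, cx=308.4, cy=245.5
Marker side s = 0.154 m; corners in marker frame (Z=0):
  M0 = (-0.0770, +0.0770, 0)
  M1 = (+0.0770, +0.0770, 0)
  M2 = (+0.0770, -0.0770, 0)
  M3 = (-0.0770, -0.0770, 0)
rvec = (-0.0286, -0.4278, 0.5486), |rvec| = θ = 0.69627 rad = 39.893°
Rodrigues: sinθ=0.64136, 1−cosθ=0.23276; R = I + sinθ·[k]× + (1−cosθ)·[k]×²:
    [+0.76763 -0.49946 -0.40160]
    [+0.51121 +0.85511 -0.08634]
    [+0.38653 -0.13903 +0.91174]
t = (-0.0562, 0.1345, 0.9769) m
M0: Pc = R·M0+t = (-0.15377, +0.16098, +0.93643); u = 885.5·(-0.15377)/0.93643 + 308.4 = 162.9971, v = 442.6·(+0.16098)/0.93643 + 245.5 = 321.5865
M1: Pc = R·M1+t = (-0.03555, +0.23971, +0.99596); u = 885.5·(-0.03555)/0.99596 + 308.4 = 276.7919, v = 442.6·(+0.23971)/0.99596 + 245.5 = 352.0247
M2: Pc = R·M2+t = (+0.04137, +0.10802, +1.01737); u = 885.5·(+0.04137)/1.01737 + 308.4 = 344.4045, v = 442.6·(+0.10802)/1.01737 + 245.5 = 292.4934
M3: Pc = R·M3+t = (-0.07685, +0.02929, +0.95784); u = 885.5·(-0.07685)/0.95784 + 308.4 = 237.3550, v = 442.6·(+0.02929)/0.95784 + 245.5 = 259.0359

c0=(163.00, 321.59) c1=(276.79, 352.02) c2=(344.40, 292.49) c3=(237.35, 259.04)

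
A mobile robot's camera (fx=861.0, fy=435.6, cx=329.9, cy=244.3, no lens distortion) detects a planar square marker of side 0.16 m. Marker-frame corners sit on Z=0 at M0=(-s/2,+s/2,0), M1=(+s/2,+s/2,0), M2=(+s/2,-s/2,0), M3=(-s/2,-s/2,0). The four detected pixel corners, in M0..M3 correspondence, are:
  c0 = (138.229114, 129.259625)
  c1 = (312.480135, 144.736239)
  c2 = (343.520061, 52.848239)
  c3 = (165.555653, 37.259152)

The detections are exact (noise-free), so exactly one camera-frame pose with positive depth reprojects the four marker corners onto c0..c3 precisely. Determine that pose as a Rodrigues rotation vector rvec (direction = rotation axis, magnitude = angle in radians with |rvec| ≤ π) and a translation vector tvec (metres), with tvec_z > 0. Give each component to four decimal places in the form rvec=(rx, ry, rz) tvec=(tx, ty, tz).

Intrinsics K: fx=861.0, fy=435.6, cx=329.9, cy=244.3
Marker side s = 0.16 m; corners in marker frame (Z=0):
  M0 = (-0.0800, +0.0800, 0)
  M1 = (+0.0800, +0.0800, 0)
  M2 = (+0.0800, -0.0800, 0)
  M3 = (-0.0800, -0.0800, 0)
Detected image corners:
  c0 = (138.229114, 129.259625) px
  c1 = (312.480135, 144.736239) px
  c2 = (343.520061, 52.848239) px
  c3 = (165.555653, 37.259152) px
Planar DLT: solve 8×8 A·h = b for H (H[2,2]=1):
  H  [+1097.14098 -151.32568 +239.69498]
  H  [+95.78227 +586.43338 +91.49299]
  H  [-0.01422 +0.12943 +1.00000]
B = K⁻¹H; ‖b₁‖=1.299918, ‖b₂‖=1.299918; λ = 2/(‖b₁‖+‖b₂‖) = 0.769279, sign → tz>0 ⇒ λ=+0.769279
r₁ = λ·B[:,0] = (+0.98446,+0.17529,-0.01094); r₂ = λ·B[:,1] = (-0.17336,+0.97981,+0.09957)
r₃ = r₁×r₂ = (+0.02817,-0.09612,+0.99497); SVD([r₁ r₂ r₃]) → R = UVᵀ:
  R  [+0.98446 -0.17336 +0.02817]
  R  [+0.17529 +0.97981 -0.09612]
  R  [-0.01094 +0.09957 +0.99497]
t = (-0.08060, -0.26986, +0.76928) m
tr R = 2.959240; θ = arccos((tr R − 1)/2) = 0.202235 rad = 11.587°
axis k = ((R−Rᵀ)₃₂, (R−Rᵀ)₁₃, (R−Rᵀ)₂₁) / (2 sinθ) = (+0.487137, +0.097359, +0.867882)
rvec = θ·k = (+0.098516, +0.019689, +0.175516)

rvec=(0.0985, 0.0197, 0.1755) tvec=(-0.0806, -0.2699, 0.7693)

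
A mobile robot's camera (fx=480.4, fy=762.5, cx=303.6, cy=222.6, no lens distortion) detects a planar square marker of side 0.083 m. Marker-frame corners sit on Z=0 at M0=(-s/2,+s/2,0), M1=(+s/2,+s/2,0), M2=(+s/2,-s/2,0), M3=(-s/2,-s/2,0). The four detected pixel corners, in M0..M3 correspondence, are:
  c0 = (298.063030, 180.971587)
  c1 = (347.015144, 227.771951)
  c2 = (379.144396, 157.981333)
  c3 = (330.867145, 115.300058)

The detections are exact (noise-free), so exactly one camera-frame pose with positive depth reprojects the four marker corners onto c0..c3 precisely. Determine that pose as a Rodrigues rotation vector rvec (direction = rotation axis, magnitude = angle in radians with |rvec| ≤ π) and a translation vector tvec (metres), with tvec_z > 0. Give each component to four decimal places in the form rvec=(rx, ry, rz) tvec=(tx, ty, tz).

rvec=(-0.4045, 0.1983, 0.5953) tvec=(0.0499, -0.0477, 0.6839)

Intrinsics K: fx=480.4, fy=762.5, cx=303.6, cy=222.6
Marker side s = 0.083 m; corners in marker frame (Z=0):
  M0 = (-0.0415, +0.0415, 0)
  M1 = (+0.0415, +0.0415, 0)
  M2 = (+0.0415, -0.0415, 0)
  M3 = (-0.0415, -0.0415, 0)
Detected image corners:
  c0 = (298.063030, 180.971587) px
  c1 = (347.015144, 227.771951) px
  c2 = (379.144396, 157.981333) px
  c3 = (330.867145, 115.300058) px
Planar DLT: solve 8×8 A·h = b for H (H[2,2]=1):
  H  [+439.37300 -545.58189 +338.64382]
  H  [+464.95867 +737.91004 +169.46509]
  H  [-0.43176 -0.45560 +1.00000]
B = K⁻¹H; ‖b₁‖=1.462164, ‖b₂‖=1.462164; λ = 2/(‖b₁‖+‖b₂‖) = 0.683918, sign → tz>0 ⇒ λ=+0.683918
r₁ = λ·B[:,0] = (+0.81213,+0.50325,-0.29529); r₂ = λ·B[:,1] = (-0.57980,+0.75283,-0.31159)
r₃ = r₁×r₂ = (+0.06549,+0.42426,+0.90317); SVD([r₁ r₂ r₃]) → R = UVᵀ:
  R  [+0.81213 -0.57980 +0.06549]
  R  [+0.50325 +0.75283 +0.42426]
  R  [-0.29529 -0.31159 +0.90317]
t = (+0.04989, -0.04766, +0.68392) m
tr R = 2.468121; θ = arccos((tr R − 1)/2) = 0.746514 rad = 42.772°
axis k = ((R−Rᵀ)₃₂, (R−Rᵀ)₁₃, (R−Rᵀ)₂₁) / (2 sinθ) = (-0.541797, +0.265641, +0.797428)
rvec = θ·k = (-0.404459, +0.198305, +0.595291)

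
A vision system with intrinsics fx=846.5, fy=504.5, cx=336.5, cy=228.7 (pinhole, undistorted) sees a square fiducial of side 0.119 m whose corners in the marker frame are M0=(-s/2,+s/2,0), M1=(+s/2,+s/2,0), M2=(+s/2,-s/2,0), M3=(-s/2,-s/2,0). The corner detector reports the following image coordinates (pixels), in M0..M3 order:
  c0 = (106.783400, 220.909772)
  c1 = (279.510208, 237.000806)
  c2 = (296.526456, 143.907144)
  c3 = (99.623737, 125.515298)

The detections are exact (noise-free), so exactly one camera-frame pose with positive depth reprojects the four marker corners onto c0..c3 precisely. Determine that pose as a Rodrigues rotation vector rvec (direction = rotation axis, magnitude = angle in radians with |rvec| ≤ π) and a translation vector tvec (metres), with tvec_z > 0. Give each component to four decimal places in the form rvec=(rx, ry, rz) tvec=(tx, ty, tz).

Intrinsics K: fx=846.5, fy=504.5, cx=336.5, cy=228.7
Marker side s = 0.119 m; corners in marker frame (Z=0):
  M0 = (-0.0595, +0.0595, 0)
  M1 = (+0.0595, +0.0595, 0)
  M2 = (+0.0595, -0.0595, 0)
  M3 = (-0.0595, -0.0595, 0)
Detected image corners:
  c0 = (106.783400, 220.909772) px
  c1 = (279.510208, 237.000806) px
  c2 = (296.526456, 143.907144) px
  c3 = (99.623737, 125.515298) px
Planar DLT: solve 8×8 A·h = b for H (H[2,2]=1):
  H  [+1547.20928 +173.60914 +195.47193]
  H  [+144.98672 +991.86566 +184.91768]
  H  [+0.00403 +1.09936 +1.00000]
B = K⁻¹H; ‖b₁‖=1.848366, ‖b₂‖=1.848366; λ = 2/(‖b₁‖+‖b₂‖) = 0.541018, sign → tz>0 ⇒ λ=+0.541018
r₁ = λ·B[:,0] = (+0.98799,+0.15449,+0.00218); r₂ = λ·B[:,1] = (-0.12548,+0.79404,+0.59478)
r₃ = r₁×r₂ = (+0.09016,-0.58791,+0.80389); SVD([r₁ r₂ r₃]) → R = UVᵀ:
  R  [+0.98799 -0.12548 +0.09016]
  R  [+0.15449 +0.79404 -0.58791]
  R  [+0.00218 +0.59478 +0.80389]
t = (-0.09013, -0.04695, +0.54102) m
tr R = 2.585918; θ = arccos((tr R − 1)/2) = 0.655146 rad = 37.537°
axis k = ((R−Rᵀ)₃₂, (R−Rᵀ)₁₃, (R−Rᵀ)₂₁) / (2 sinθ) = (+0.970567, +0.072197, +0.229757)
rvec = θ·k = (+0.635863, +0.047300, +0.150524)

rvec=(0.6359, 0.0473, 0.1505) tvec=(-0.0901, -0.0470, 0.5410)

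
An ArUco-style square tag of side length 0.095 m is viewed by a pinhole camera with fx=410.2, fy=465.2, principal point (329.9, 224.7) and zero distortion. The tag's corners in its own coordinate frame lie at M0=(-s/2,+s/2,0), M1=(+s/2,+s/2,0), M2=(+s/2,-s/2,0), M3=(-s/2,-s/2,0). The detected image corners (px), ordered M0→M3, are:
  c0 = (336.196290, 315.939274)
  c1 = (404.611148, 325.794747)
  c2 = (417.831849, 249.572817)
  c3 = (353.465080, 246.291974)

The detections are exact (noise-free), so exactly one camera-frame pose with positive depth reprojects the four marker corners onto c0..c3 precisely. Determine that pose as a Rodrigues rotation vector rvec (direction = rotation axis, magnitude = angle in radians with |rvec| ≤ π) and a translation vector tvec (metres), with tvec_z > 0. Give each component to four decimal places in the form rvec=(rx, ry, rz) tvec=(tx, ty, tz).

rvec=(-0.5481, 0.4810, 0.1586) tvec=(0.0629, 0.0685, 0.5488)

Intrinsics K: fx=410.2, fy=465.2, cx=329.9, cy=224.7
Marker side s = 0.095 m; corners in marker frame (Z=0):
  M0 = (-0.0475, +0.0475, 0)
  M1 = (+0.0475, +0.0475, 0)
  M2 = (+0.0475, -0.0475, 0)
  M3 = (-0.0475, -0.0475, 0)
Detected image corners:
  c0 = (336.196290, 315.939274) px
  c1 = (404.611148, 325.794747) px
  c2 = (417.831849, 249.572817) px
  c3 = (353.465080, 246.291974) px
Planar DLT: solve 8×8 A·h = b for H (H[2,2]=1):
  H  [+367.96909 -479.76388 +376.95447]
  H  [-180.53619 +526.74948 +282.80450]
  H  [-0.87303 -0.84229 +1.00000]
B = K⁻¹H; ‖b₁‖=1.822274, ‖b₂‖=1.822274; λ = 2/(‖b₁‖+‖b₂‖) = 0.548765, sign → tz>0 ⇒ λ=+0.548765
r₁ = λ·B[:,0] = (+0.87757,+0.01844,-0.47909); r₂ = λ·B[:,1] = (-0.27009,+0.84463,-0.46222)
r₃ = r₁×r₂ = (+0.39613,+0.53503,+0.74621); SVD([r₁ r₂ r₃]) → R = UVᵀ:
  R  [+0.87757 -0.27009 +0.39613]
  R  [+0.01844 +0.84463 +0.53503]
  R  [-0.47909 -0.46222 +0.74621]
t = (+0.06295, +0.06854, +0.54876) m
tr R = 2.468411; θ = arccos((tr R − 1)/2) = 0.746301 rad = 42.760°
axis k = ((R−Rᵀ)₃₂, (R−Rᵀ)₁₃, (R−Rᵀ)₂₁) / (2 sinθ) = (-0.734431, +0.644560, +0.212491)
rvec = θ·k = (-0.548107, +0.481036, +0.158582)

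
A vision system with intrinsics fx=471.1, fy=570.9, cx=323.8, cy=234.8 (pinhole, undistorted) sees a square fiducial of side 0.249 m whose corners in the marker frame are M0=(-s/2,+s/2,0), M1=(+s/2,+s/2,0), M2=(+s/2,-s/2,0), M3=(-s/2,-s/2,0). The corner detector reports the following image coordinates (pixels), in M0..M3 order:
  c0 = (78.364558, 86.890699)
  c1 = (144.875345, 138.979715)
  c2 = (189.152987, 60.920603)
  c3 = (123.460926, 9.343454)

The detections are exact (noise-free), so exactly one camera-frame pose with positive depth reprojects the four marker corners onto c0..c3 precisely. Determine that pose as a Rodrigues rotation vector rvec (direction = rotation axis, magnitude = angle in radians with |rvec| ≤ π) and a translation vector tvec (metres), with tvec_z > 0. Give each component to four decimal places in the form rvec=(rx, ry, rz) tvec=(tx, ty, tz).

rvec=(-0.0658, -0.0268, 0.5737) tvec=(-0.6020, -0.4215, 1.4950)

Intrinsics K: fx=471.1, fy=570.9, cx=323.8, cy=234.8
Marker side s = 0.249 m; corners in marker frame (Z=0):
  M0 = (-0.1245, +0.1245, 0)
  M1 = (+0.1245, +0.1245, 0)
  M2 = (+0.1245, -0.1245, 0)
  M3 = (-0.1245, -0.1245, 0)
Detected image corners:
  c0 = (78.364558, 86.890699) px
  c1 = (144.875345, 138.979715) px
  c2 = (189.152987, 60.920603) px
  c3 = (123.460926, 9.343454) px
Planar DLT: solve 8×8 A·h = b for H (H[2,2]=1):
  H  [+266.07846 -185.70919 +134.11217]
  H  [+208.50190 +309.01233 +73.82281]
  H  [+0.00463 -0.04661 +1.00000]
B = K⁻¹H; ‖b₁‖=0.668904, ‖b₂‖=0.668904; λ = 2/(‖b₁‖+‖b₂‖) = 1.494982, sign → tz>0 ⇒ λ=+1.494982
r₁ = λ·B[:,0] = (+0.83961,+0.54314,+0.00692); r₂ = λ·B[:,1] = (-0.54143,+0.83785,-0.06968)
r₃ = r₁×r₂ = (-0.04365,+0.05476,+0.99755); SVD([r₁ r₂ r₃]) → R = UVᵀ:
  R  [+0.83961 -0.54143 -0.04365]
  R  [+0.54314 +0.83785 +0.05476]
  R  [+0.00692 -0.06968 +0.99755]
t = (-0.60195, -0.42154, +1.49498) m
tr R = 2.675008; θ = arccos((tr R − 1)/2) = 0.578097 rad = 33.123°
axis k = ((R−Rᵀ)₃₂, (R−Rᵀ)₁₃, (R−Rᵀ)₂₁) / (2 sinθ) = (-0.113868, -0.046276, +0.992418)
rvec = θ·k = (-0.065827, -0.026752, +0.573714)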